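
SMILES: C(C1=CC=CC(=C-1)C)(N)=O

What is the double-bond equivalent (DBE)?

Molecular formula from the SMILES: C8H9NO.
DoU = (2C + 2 + N − H − X)/2 = (2·8 + 2 + 1 − 9 − 0)/2 = 10/2 = 5.
(Structurally: 1 ring(s) + 4 π bond(s) = 5.)

5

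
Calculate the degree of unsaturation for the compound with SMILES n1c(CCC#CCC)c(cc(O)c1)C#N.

8

Molecular formula from the SMILES: C12H12N2O.
DoU = (2C + 2 + N − H − X)/2 = (2·12 + 2 + 2 − 12 − 0)/2 = 16/2 = 8.
(Structurally: 1 ring(s) + 7 π bond(s) = 8.)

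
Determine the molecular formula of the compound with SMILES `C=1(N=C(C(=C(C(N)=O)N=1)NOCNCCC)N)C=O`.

C10H16N6O3

Heavy atoms from the SMILES: 10 C, 6 N, 3 O.
Implicit hydrogens by atom environment:
  4 × C (aromatic): no H
  3 × C: 2 H each → 6
  3 × O: no H
  2 × N: 2 H each → 4
  2 × N: 1 H each → 2
  2 × N (aromatic): no H
  1 × C: 3 H
  1 × C: 1 H
  1 × C: no H
  Total hydrogens = 16.
Molecular formula: C10H16N6O3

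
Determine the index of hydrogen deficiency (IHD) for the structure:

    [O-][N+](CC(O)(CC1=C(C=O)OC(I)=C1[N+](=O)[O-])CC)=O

Molecular formula from the SMILES: C10H11IN2O7.
DoU = (2C + 2 + N − H − X)/2 = (2·10 + 2 + 2 − 11 − 1)/2 = 12/2 = 6.
(Structurally: 1 ring(s) + 5 π bond(s) = 6.)

6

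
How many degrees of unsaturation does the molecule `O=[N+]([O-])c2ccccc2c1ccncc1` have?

9

Molecular formula from the SMILES: C11H8N2O2.
DoU = (2C + 2 + N − H − X)/2 = (2·11 + 2 + 2 − 8 − 0)/2 = 18/2 = 9.
(Structurally: 2 ring(s) + 7 π bond(s) = 9.)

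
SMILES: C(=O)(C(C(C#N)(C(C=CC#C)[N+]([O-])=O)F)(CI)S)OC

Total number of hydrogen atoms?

Hydrogens are implicit in SMILES; fill each atom to its normal valence:
  5 × C: no H
  4 × C: 1 H each → 4
  3 × O: no H
  1 × C: 3 H
  1 × C: 2 H
  1 × F: no H
  1 × I: no H
  1 × N (charge +1): no H
  1 × N: no H
  1 × O (charge -1): no H
  1 × S: 1 H
  Total hydrogens = 10.

10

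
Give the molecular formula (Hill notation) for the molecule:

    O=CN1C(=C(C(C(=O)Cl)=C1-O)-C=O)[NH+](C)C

Heavy atoms from the SMILES: 9 C, 1 Cl, 2 N, 4 O.
Implicit hydrogens by atom environment:
  4 × C (aromatic): no H
  3 × O: no H
  2 × C: 3 H each → 6
  2 × C: 1 H each → 2
  1 × C: no H
  1 × Cl: no H
  1 × N (charge +1): 1 H
  1 × N (aromatic): no H
  1 × O: 1 H
  Total hydrogens = 10.
Net charge +1.
Molecular formula: C9H10ClN2O4+

C9H10ClN2O4+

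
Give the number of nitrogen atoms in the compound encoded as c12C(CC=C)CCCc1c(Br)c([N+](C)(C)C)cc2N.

The symbol for nitrogen appears 2 times in the SMILES.

2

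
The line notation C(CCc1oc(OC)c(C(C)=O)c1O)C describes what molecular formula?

Heavy atoms from the SMILES: 11 C, 4 O.
Implicit hydrogens by atom environment:
  4 × C (aromatic): no H
  3 × C: 3 H each → 9
  3 × C: 2 H each → 6
  2 × O: no H
  1 × C: no H
  1 × O: 1 H
  1 × O (aromatic): no H
  Total hydrogens = 16.
Molecular formula: C11H16O4

C11H16O4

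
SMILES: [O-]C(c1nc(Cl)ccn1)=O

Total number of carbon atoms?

The symbol for carbon appears 5 times in the SMILES. Lowercase c denotes aromatic carbon and counts toward C.

5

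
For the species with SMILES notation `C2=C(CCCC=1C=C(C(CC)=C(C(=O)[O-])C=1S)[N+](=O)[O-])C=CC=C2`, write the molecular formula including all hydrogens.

C18H18NO4S-

Heavy atoms from the SMILES: 18 C, 1 N, 4 O, 1 S.
Implicit hydrogens by atom environment:
  6 × C (aromatic): 1 H each → 6
  6 × C (aromatic): no H
  4 × C: 2 H each → 8
  2 × O: no H
  2 × O (charge -1): no H
  1 × C: 3 H
  1 × C: no H
  1 × N (charge +1): no H
  1 × S: 1 H
  Total hydrogens = 18.
Net charge -1.
Molecular formula: C18H18NO4S-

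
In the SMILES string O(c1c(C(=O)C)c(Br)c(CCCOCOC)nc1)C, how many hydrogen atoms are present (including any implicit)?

18

Hydrogens are implicit in SMILES; fill each atom to its normal valence:
  4 × C: 2 H each → 8
  4 × C (aromatic): no H
  4 × O: no H
  3 × C: 3 H each → 9
  1 × Br: no H
  1 × C (aromatic): 1 H
  1 × C: no H
  1 × N (aromatic): no H
  Total hydrogens = 18.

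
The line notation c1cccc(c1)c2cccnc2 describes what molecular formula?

C11H9N

Heavy atoms from the SMILES: 11 C, 1 N.
Implicit hydrogens by atom environment:
  9 × C (aromatic): 1 H each → 9
  2 × C (aromatic): no H
  1 × N (aromatic): no H
  Total hydrogens = 9.
Molecular formula: C11H9N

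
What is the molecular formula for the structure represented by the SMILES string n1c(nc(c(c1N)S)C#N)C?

C6H6N4S

Heavy atoms from the SMILES: 6 C, 4 N, 1 S.
Implicit hydrogens by atom environment:
  4 × C (aromatic): no H
  2 × N (aromatic): no H
  1 × C: 3 H
  1 × C: no H
  1 × N: 2 H
  1 × N: no H
  1 × S: 1 H
  Total hydrogens = 6.
Molecular formula: C6H6N4S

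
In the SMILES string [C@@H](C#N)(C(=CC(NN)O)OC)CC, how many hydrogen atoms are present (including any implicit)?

Hydrogens are implicit in SMILES; fill each atom to its normal valence:
  3 × C: 1 H each → 3
  2 × C: 3 H each → 6
  2 × C: no H
  1 × C: 2 H
  1 × N: 2 H
  1 × N: 1 H
  1 × N: no H
  1 × O: 1 H
  1 × O: no H
  Total hydrogens = 15.

15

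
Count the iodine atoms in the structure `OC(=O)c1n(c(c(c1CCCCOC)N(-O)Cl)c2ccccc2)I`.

1

The symbol for iodine appears 1 time in the SMILES.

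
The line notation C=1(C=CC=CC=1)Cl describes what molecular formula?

C6H5Cl

Heavy atoms from the SMILES: 6 C, 1 Cl.
Implicit hydrogens by atom environment:
  5 × C (aromatic): 1 H each → 5
  1 × C (aromatic): no H
  1 × Cl: no H
  Total hydrogens = 5.
Molecular formula: C6H5Cl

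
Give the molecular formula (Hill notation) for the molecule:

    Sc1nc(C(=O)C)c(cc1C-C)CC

C11H15NOS

Heavy atoms from the SMILES: 11 C, 1 N, 1 O, 1 S.
Implicit hydrogens by atom environment:
  4 × C (aromatic): no H
  3 × C: 3 H each → 9
  2 × C: 2 H each → 4
  1 × C (aromatic): 1 H
  1 × C: no H
  1 × N (aromatic): no H
  1 × O: no H
  1 × S: 1 H
  Total hydrogens = 15.
Molecular formula: C11H15NOS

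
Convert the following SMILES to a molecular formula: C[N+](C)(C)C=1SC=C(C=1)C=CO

Heavy atoms from the SMILES: 9 C, 1 N, 1 O, 1 S.
Implicit hydrogens by atom environment:
  3 × C: 3 H each → 9
  2 × C (aromatic): 1 H each → 2
  2 × C: 1 H each → 2
  2 × C (aromatic): no H
  1 × N (charge +1): no H
  1 × O: 1 H
  1 × S (aromatic): no H
  Total hydrogens = 14.
Net charge +1.
Molecular formula: C9H14NOS+

C9H14NOS+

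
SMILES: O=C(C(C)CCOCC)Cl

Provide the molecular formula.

C7H13ClO2

Heavy atoms from the SMILES: 7 C, 1 Cl, 2 O.
Implicit hydrogens by atom environment:
  3 × C: 2 H each → 6
  2 × C: 3 H each → 6
  2 × O: no H
  1 × C: 1 H
  1 × C: no H
  1 × Cl: no H
  Total hydrogens = 13.
Molecular formula: C7H13ClO2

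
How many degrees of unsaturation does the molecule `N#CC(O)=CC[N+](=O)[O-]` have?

4

Molecular formula from the SMILES: C4H4N2O3.
DoU = (2C + 2 + N − H − X)/2 = (2·4 + 2 + 2 − 4 − 0)/2 = 8/2 = 4.
(Structurally: 0 ring(s) + 4 π bond(s) = 4.)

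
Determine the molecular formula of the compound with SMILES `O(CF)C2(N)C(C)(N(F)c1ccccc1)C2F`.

C11H13F3N2O

Heavy atoms from the SMILES: 11 C, 3 F, 2 N, 1 O.
Implicit hydrogens by atom environment:
  5 × C (aromatic): 1 H each → 5
  3 × F: no H
  2 × C: no H
  1 × C: 3 H
  1 × C: 2 H
  1 × C: 1 H
  1 × C (aromatic): no H
  1 × N: 2 H
  1 × N: no H
  1 × O: no H
  Total hydrogens = 13.
Molecular formula: C11H13F3N2O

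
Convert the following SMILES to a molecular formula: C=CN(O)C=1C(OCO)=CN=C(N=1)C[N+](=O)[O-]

Heavy atoms from the SMILES: 8 C, 4 N, 5 O.
Implicit hydrogens by atom environment:
  3 × C: 2 H each → 6
  3 × C (aromatic): no H
  2 × N (aromatic): no H
  2 × O: 1 H each → 2
  2 × O: no H
  1 × C (aromatic): 1 H
  1 × C: 1 H
  1 × N: no H
  1 × N (charge +1): no H
  1 × O (charge -1): no H
  Total hydrogens = 10.
Molecular formula: C8H10N4O5

C8H10N4O5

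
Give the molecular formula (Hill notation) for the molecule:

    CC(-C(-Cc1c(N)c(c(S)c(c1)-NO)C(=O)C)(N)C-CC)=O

C15H23N3O3S

Heavy atoms from the SMILES: 15 C, 3 N, 3 O, 1 S.
Implicit hydrogens by atom environment:
  5 × C (aromatic): no H
  3 × C: 3 H each → 9
  3 × C: 2 H each → 6
  3 × C: no H
  2 × N: 2 H each → 4
  2 × O: no H
  1 × C (aromatic): 1 H
  1 × N: 1 H
  1 × O: 1 H
  1 × S: 1 H
  Total hydrogens = 23.
Molecular formula: C15H23N3O3S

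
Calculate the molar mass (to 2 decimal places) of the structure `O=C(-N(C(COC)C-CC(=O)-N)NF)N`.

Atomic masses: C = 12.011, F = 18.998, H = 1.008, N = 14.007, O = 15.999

222.22

Molecular formula: C7H15FN4O3.
M = 7×12.011 + 1×18.998 + 15×1.008 + 4×14.007 + 3×15.999 = 222.22 g/mol.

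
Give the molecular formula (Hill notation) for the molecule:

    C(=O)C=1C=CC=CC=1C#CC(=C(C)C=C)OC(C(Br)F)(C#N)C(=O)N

C18H14BrFN2O3

Heavy atoms from the SMILES: 1 Br, 18 C, 1 F, 2 N, 3 O.
Implicit hydrogens by atom environment:
  7 × C: no H
  4 × C (aromatic): 1 H each → 4
  3 × C: 1 H each → 3
  3 × O: no H
  2 × C (aromatic): no H
  1 × Br: no H
  1 × C: 3 H
  1 × C: 2 H
  1 × F: no H
  1 × N: 2 H
  1 × N: no H
  Total hydrogens = 14.
Molecular formula: C18H14BrFN2O3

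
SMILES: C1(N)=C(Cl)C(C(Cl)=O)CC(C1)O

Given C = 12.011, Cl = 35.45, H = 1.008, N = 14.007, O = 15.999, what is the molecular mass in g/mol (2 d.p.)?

Molecular formula: C7H9Cl2NO2.
M = 7×12.011 + 2×35.45 + 9×1.008 + 1×14.007 + 2×15.999 = 210.05 g/mol.

210.05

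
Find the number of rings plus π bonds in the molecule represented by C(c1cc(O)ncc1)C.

4

Molecular formula from the SMILES: C7H9NO.
DoU = (2C + 2 + N − H − X)/2 = (2·7 + 2 + 1 − 9 − 0)/2 = 8/2 = 4.
(Structurally: 1 ring(s) + 3 π bond(s) = 4.)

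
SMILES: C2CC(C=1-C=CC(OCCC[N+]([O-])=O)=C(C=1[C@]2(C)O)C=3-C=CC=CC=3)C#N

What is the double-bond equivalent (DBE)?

Molecular formula from the SMILES: C21H22N2O4.
DoU = (2C + 2 + N − H − X)/2 = (2·21 + 2 + 2 − 22 − 0)/2 = 24/2 = 12.
(Structurally: 3 ring(s) + 9 π bond(s) = 12.)

12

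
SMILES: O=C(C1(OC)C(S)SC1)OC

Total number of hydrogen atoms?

Hydrogens are implicit in SMILES; fill each atom to its normal valence:
  3 × O: no H
  2 × C: 3 H each → 6
  2 × C: no H
  1 × C: 2 H
  1 × C: 1 H
  1 × S: 1 H
  1 × S: no H
  Total hydrogens = 10.

10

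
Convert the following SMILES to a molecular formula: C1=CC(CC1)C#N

C6H7N

Heavy atoms from the SMILES: 6 C, 1 N.
Implicit hydrogens by atom environment:
  3 × C: 1 H each → 3
  2 × C: 2 H each → 4
  1 × C: no H
  1 × N: no H
  Total hydrogens = 7.
Molecular formula: C6H7N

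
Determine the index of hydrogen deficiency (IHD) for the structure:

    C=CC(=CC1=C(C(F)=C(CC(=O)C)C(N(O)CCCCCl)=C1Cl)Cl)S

Molecular formula from the SMILES: C17H19Cl3FNO2S.
DoU = (2C + 2 + N − H − X)/2 = (2·17 + 2 + 1 − 19 − 4)/2 = 14/2 = 7.
(Structurally: 1 ring(s) + 6 π bond(s) = 7.)

7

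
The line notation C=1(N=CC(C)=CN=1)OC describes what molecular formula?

C6H8N2O

Heavy atoms from the SMILES: 6 C, 2 N, 1 O.
Implicit hydrogens by atom environment:
  2 × C: 3 H each → 6
  2 × C (aromatic): 1 H each → 2
  2 × C (aromatic): no H
  2 × N (aromatic): no H
  1 × O: no H
  Total hydrogens = 8.
Molecular formula: C6H8N2O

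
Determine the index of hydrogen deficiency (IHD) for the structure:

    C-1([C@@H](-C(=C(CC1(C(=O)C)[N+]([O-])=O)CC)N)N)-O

Molecular formula from the SMILES: C10H17N3O4.
DoU = (2C + 2 + N − H − X)/2 = (2·10 + 2 + 3 − 17 − 0)/2 = 8/2 = 4.
(Structurally: 1 ring(s) + 3 π bond(s) = 4.)

4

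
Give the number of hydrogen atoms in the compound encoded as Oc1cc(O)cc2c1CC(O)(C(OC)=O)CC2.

14

Hydrogens are implicit in SMILES; fill each atom to its normal valence:
  4 × C (aromatic): no H
  3 × C: 2 H each → 6
  3 × O: 1 H each → 3
  2 × C (aromatic): 1 H each → 2
  2 × C: no H
  2 × O: no H
  1 × C: 3 H
  Total hydrogens = 14.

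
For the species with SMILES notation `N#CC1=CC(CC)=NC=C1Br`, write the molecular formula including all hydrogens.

Heavy atoms from the SMILES: 1 Br, 8 C, 2 N.
Implicit hydrogens by atom environment:
  3 × C (aromatic): no H
  2 × C (aromatic): 1 H each → 2
  1 × Br: no H
  1 × C: 3 H
  1 × C: 2 H
  1 × C: no H
  1 × N (aromatic): no H
  1 × N: no H
  Total hydrogens = 7.
Molecular formula: C8H7BrN2

C8H7BrN2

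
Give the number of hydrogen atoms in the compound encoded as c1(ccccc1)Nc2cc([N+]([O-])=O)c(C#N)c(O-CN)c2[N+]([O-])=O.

11

Hydrogens are implicit in SMILES; fill each atom to its normal valence:
  6 × C (aromatic): 1 H each → 6
  6 × C (aromatic): no H
  3 × O: no H
  2 × N (charge +1): no H
  2 × O (charge -1): no H
  1 × C: 2 H
  1 × C: no H
  1 × N: 2 H
  1 × N: 1 H
  1 × N: no H
  Total hydrogens = 11.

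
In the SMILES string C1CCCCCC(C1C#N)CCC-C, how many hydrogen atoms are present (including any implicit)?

23

Hydrogens are implicit in SMILES; fill each atom to its normal valence:
  9 × C: 2 H each → 18
  2 × C: 1 H each → 2
  1 × C: 3 H
  1 × C: no H
  1 × N: no H
  Total hydrogens = 23.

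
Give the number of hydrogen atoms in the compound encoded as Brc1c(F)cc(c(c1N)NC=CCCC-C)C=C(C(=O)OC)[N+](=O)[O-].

Hydrogens are implicit in SMILES; fill each atom to its normal valence:
  5 × C (aromatic): no H
  3 × C: 2 H each → 6
  3 × C: 1 H each → 3
  3 × O: no H
  2 × C: 3 H each → 6
  2 × C: no H
  1 × Br: no H
  1 × C (aromatic): 1 H
  1 × F: no H
  1 × N: 2 H
  1 × N: 1 H
  1 × N (charge +1): no H
  1 × O (charge -1): no H
  Total hydrogens = 19.

19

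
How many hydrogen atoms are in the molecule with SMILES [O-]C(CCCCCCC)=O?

15

Hydrogens are implicit in SMILES; fill each atom to its normal valence:
  6 × C: 2 H each → 12
  1 × C: 3 H
  1 × C: no H
  1 × O: no H
  1 × O (charge -1): no H
  Total hydrogens = 15.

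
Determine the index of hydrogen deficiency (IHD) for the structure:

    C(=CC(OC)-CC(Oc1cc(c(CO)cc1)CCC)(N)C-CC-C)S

5

Molecular formula from the SMILES: C20H33NO3S.
DoU = (2C + 2 + N − H − X)/2 = (2·20 + 2 + 1 − 33 − 0)/2 = 10/2 = 5.
(Structurally: 1 ring(s) + 4 π bond(s) = 5.)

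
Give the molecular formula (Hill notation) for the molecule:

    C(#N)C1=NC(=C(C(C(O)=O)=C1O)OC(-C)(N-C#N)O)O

Heavy atoms from the SMILES: 10 C, 4 N, 6 O.
Implicit hydrogens by atom environment:
  5 × C (aromatic): no H
  4 × C: no H
  4 × O: 1 H each → 4
  2 × N: no H
  2 × O: no H
  1 × C: 3 H
  1 × N: 1 H
  1 × N (aromatic): no H
  Total hydrogens = 8.
Molecular formula: C10H8N4O6

C10H8N4O6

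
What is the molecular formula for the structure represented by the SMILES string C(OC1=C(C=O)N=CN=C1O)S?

C6H6N2O3S

Heavy atoms from the SMILES: 6 C, 2 N, 3 O, 1 S.
Implicit hydrogens by atom environment:
  3 × C (aromatic): no H
  2 × N (aromatic): no H
  2 × O: no H
  1 × C: 2 H
  1 × C (aromatic): 1 H
  1 × C: 1 H
  1 × O: 1 H
  1 × S: 1 H
  Total hydrogens = 6.
Molecular formula: C6H6N2O3S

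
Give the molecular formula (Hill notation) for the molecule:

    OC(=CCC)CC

Heavy atoms from the SMILES: 6 C, 1 O.
Implicit hydrogens by atom environment:
  2 × C: 3 H each → 6
  2 × C: 2 H each → 4
  1 × C: 1 H
  1 × C: no H
  1 × O: 1 H
  Total hydrogens = 12.
Molecular formula: C6H12O

C6H12O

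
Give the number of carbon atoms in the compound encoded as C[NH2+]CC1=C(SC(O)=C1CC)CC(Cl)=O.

10

The symbol for carbon appears 10 times in the SMILES. (Cl is a single chlorine, not C + l.)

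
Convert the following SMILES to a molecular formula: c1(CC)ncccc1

Heavy atoms from the SMILES: 7 C, 1 N.
Implicit hydrogens by atom environment:
  4 × C (aromatic): 1 H each → 4
  1 × C: 3 H
  1 × C: 2 H
  1 × C (aromatic): no H
  1 × N (aromatic): no H
  Total hydrogens = 9.
Molecular formula: C7H9N

C7H9N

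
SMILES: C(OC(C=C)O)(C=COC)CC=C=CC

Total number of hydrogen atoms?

Hydrogens are implicit in SMILES; fill each atom to its normal valence:
  7 × C: 1 H each → 7
  2 × C: 3 H each → 6
  2 × C: 2 H each → 4
  2 × O: no H
  1 × C: no H
  1 × O: 1 H
  Total hydrogens = 18.

18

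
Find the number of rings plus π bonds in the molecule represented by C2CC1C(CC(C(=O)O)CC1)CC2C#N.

5

Molecular formula from the SMILES: C12H17NO2.
DoU = (2C + 2 + N − H − X)/2 = (2·12 + 2 + 1 − 17 − 0)/2 = 10/2 = 5.
(Structurally: 2 ring(s) + 3 π bond(s) = 5.)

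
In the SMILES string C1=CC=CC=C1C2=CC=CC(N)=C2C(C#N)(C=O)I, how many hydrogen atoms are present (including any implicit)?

11

Hydrogens are implicit in SMILES; fill each atom to its normal valence:
  8 × C (aromatic): 1 H each → 8
  4 × C (aromatic): no H
  2 × C: no H
  1 × C: 1 H
  1 × I: no H
  1 × N: 2 H
  1 × N: no H
  1 × O: no H
  Total hydrogens = 11.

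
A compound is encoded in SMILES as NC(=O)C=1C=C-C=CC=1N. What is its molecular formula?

C7H8N2O

Heavy atoms from the SMILES: 7 C, 2 N, 1 O.
Implicit hydrogens by atom environment:
  4 × C (aromatic): 1 H each → 4
  2 × C (aromatic): no H
  2 × N: 2 H each → 4
  1 × C: no H
  1 × O: no H
  Total hydrogens = 8.
Molecular formula: C7H8N2O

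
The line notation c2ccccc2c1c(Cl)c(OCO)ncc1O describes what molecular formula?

C12H10ClNO3

Heavy atoms from the SMILES: 12 C, 1 Cl, 1 N, 3 O.
Implicit hydrogens by atom environment:
  6 × C (aromatic): 1 H each → 6
  5 × C (aromatic): no H
  2 × O: 1 H each → 2
  1 × C: 2 H
  1 × Cl: no H
  1 × N (aromatic): no H
  1 × O: no H
  Total hydrogens = 10.
Molecular formula: C12H10ClNO3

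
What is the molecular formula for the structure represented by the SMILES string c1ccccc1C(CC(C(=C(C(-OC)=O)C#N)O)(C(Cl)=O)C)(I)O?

Heavy atoms from the SMILES: 16 C, 1 Cl, 1 I, 1 N, 5 O.
Implicit hydrogens by atom environment:
  7 × C: no H
  5 × C (aromatic): 1 H each → 5
  3 × O: no H
  2 × C: 3 H each → 6
  2 × O: 1 H each → 2
  1 × C: 2 H
  1 × C (aromatic): no H
  1 × Cl: no H
  1 × I: no H
  1 × N: no H
  Total hydrogens = 15.
Molecular formula: C16H15ClINO5

C16H15ClINO5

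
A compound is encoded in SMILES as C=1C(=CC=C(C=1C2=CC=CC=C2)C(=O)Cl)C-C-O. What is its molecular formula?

C15H13ClO2

Heavy atoms from the SMILES: 15 C, 1 Cl, 2 O.
Implicit hydrogens by atom environment:
  8 × C (aromatic): 1 H each → 8
  4 × C (aromatic): no H
  2 × C: 2 H each → 4
  1 × C: no H
  1 × Cl: no H
  1 × O: 1 H
  1 × O: no H
  Total hydrogens = 13.
Molecular formula: C15H13ClO2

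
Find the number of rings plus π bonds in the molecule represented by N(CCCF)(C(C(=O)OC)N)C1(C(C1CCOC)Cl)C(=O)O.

Molecular formula from the SMILES: C13H22ClFN2O5.
DoU = (2C + 2 + N − H − X)/2 = (2·13 + 2 + 2 − 22 − 2)/2 = 6/2 = 3.
(Structurally: 1 ring(s) + 2 π bond(s) = 3.)

3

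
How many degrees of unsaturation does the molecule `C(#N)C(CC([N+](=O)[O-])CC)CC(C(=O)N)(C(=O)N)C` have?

Molecular formula from the SMILES: C11H18N4O4.
DoU = (2C + 2 + N − H − X)/2 = (2·11 + 2 + 4 − 18 − 0)/2 = 10/2 = 5.
(Structurally: 0 ring(s) + 5 π bond(s) = 5.)

5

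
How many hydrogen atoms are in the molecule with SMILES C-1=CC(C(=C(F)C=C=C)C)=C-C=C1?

11

Hydrogens are implicit in SMILES; fill each atom to its normal valence:
  5 × C (aromatic): 1 H each → 5
  3 × C: no H
  1 × C: 3 H
  1 × C: 2 H
  1 × C: 1 H
  1 × C (aromatic): no H
  1 × F: no H
  Total hydrogens = 11.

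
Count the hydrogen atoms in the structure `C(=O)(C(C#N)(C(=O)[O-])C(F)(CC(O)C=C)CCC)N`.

16

Hydrogens are implicit in SMILES; fill each atom to its normal valence:
  5 × C: no H
  4 × C: 2 H each → 8
  2 × C: 1 H each → 2
  2 × O: no H
  1 × C: 3 H
  1 × F: no H
  1 × N: 2 H
  1 × N: no H
  1 × O: 1 H
  1 × O (charge -1): no H
  Total hydrogens = 16.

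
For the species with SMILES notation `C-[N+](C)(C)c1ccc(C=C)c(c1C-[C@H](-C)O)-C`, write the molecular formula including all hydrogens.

C15H24NO+

Heavy atoms from the SMILES: 15 C, 1 N, 1 O.
Implicit hydrogens by atom environment:
  5 × C: 3 H each → 15
  4 × C (aromatic): no H
  2 × C: 2 H each → 4
  2 × C (aromatic): 1 H each → 2
  2 × C: 1 H each → 2
  1 × N (charge +1): no H
  1 × O: 1 H
  Total hydrogens = 24.
Net charge +1.
Molecular formula: C15H24NO+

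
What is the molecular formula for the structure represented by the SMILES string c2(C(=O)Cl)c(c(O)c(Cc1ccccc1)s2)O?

C12H9ClO3S

Heavy atoms from the SMILES: 12 C, 1 Cl, 3 O, 1 S.
Implicit hydrogens by atom environment:
  5 × C (aromatic): 1 H each → 5
  5 × C (aromatic): no H
  2 × O: 1 H each → 2
  1 × C: 2 H
  1 × C: no H
  1 × Cl: no H
  1 × O: no H
  1 × S (aromatic): no H
  Total hydrogens = 9.
Molecular formula: C12H9ClO3S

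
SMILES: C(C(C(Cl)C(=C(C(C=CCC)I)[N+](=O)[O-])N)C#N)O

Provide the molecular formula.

Heavy atoms from the SMILES: 11 C, 1 Cl, 1 I, 3 N, 3 O.
Implicit hydrogens by atom environment:
  5 × C: 1 H each → 5
  3 × C: no H
  2 × C: 2 H each → 4
  1 × C: 3 H
  1 × Cl: no H
  1 × I: no H
  1 × N: 2 H
  1 × N: no H
  1 × N (charge +1): no H
  1 × O: 1 H
  1 × O: no H
  1 × O (charge -1): no H
  Total hydrogens = 15.
Molecular formula: C11H15ClIN3O3

C11H15ClIN3O3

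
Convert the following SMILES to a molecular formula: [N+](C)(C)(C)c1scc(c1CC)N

Heavy atoms from the SMILES: 9 C, 2 N, 1 S.
Implicit hydrogens by atom environment:
  4 × C: 3 H each → 12
  3 × C (aromatic): no H
  1 × C: 2 H
  1 × C (aromatic): 1 H
  1 × N: 2 H
  1 × N (charge +1): no H
  1 × S (aromatic): no H
  Total hydrogens = 17.
Net charge +1.
Molecular formula: C9H17N2S+

C9H17N2S+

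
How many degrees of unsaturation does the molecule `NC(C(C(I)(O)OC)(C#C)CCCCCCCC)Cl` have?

2

Molecular formula from the SMILES: C14H25ClINO2.
DoU = (2C + 2 + N − H − X)/2 = (2·14 + 2 + 1 − 25 − 2)/2 = 4/2 = 2.
(Structurally: 0 ring(s) + 2 π bond(s) = 2.)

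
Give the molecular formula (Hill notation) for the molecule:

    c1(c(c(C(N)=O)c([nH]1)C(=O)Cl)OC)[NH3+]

C7H9ClN3O3+

Heavy atoms from the SMILES: 7 C, 1 Cl, 3 N, 3 O.
Implicit hydrogens by atom environment:
  4 × C (aromatic): no H
  3 × O: no H
  2 × C: no H
  1 × C: 3 H
  1 × Cl: no H
  1 × N (charge +1): 3 H
  1 × N: 2 H
  1 × N (aromatic): 1 H
  Total hydrogens = 9.
Net charge +1.
Molecular formula: C7H9ClN3O3+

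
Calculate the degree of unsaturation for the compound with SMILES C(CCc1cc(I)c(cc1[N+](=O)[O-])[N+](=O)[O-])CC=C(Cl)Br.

7

Molecular formula from the SMILES: C12H11BrClIN2O4.
DoU = (2C + 2 + N − H − X)/2 = (2·12 + 2 + 2 − 11 − 3)/2 = 14/2 = 7.
(Structurally: 1 ring(s) + 6 π bond(s) = 7.)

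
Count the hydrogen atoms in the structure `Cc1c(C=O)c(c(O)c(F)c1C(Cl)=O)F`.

5

Hydrogens are implicit in SMILES; fill each atom to its normal valence:
  6 × C (aromatic): no H
  2 × F: no H
  2 × O: no H
  1 × C: 3 H
  1 × C: 1 H
  1 × C: no H
  1 × Cl: no H
  1 × O: 1 H
  Total hydrogens = 5.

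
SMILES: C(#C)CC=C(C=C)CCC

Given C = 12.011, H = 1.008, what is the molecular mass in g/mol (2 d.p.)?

134.22

Molecular formula: C10H14.
M = 10×12.011 + 14×1.008 = 134.22 g/mol.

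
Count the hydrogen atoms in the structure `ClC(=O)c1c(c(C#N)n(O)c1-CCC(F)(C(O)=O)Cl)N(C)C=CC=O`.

12

Hydrogens are implicit in SMILES; fill each atom to its normal valence:
  4 × C (aromatic): no H
  4 × C: no H
  3 × C: 1 H each → 3
  3 × O: no H
  2 × C: 2 H each → 4
  2 × Cl: no H
  2 × N: no H
  2 × O: 1 H each → 2
  1 × C: 3 H
  1 × F: no H
  1 × N (aromatic): no H
  Total hydrogens = 12.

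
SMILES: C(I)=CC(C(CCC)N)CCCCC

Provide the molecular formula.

C12H24IN

Heavy atoms from the SMILES: 12 C, 1 I, 1 N.
Implicit hydrogens by atom environment:
  6 × C: 2 H each → 12
  4 × C: 1 H each → 4
  2 × C: 3 H each → 6
  1 × I: no H
  1 × N: 2 H
  Total hydrogens = 24.
Molecular formula: C12H24IN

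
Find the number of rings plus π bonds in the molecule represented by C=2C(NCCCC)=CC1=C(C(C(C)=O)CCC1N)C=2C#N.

8

Molecular formula from the SMILES: C17H23N3O.
DoU = (2C + 2 + N − H − X)/2 = (2·17 + 2 + 3 − 23 − 0)/2 = 16/2 = 8.
(Structurally: 2 ring(s) + 6 π bond(s) = 8.)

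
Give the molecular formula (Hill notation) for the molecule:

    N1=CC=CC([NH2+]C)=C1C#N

C7H8N3+

Heavy atoms from the SMILES: 7 C, 3 N.
Implicit hydrogens by atom environment:
  3 × C (aromatic): 1 H each → 3
  2 × C (aromatic): no H
  1 × C: 3 H
  1 × C: no H
  1 × N (charge +1): 2 H
  1 × N (aromatic): no H
  1 × N: no H
  Total hydrogens = 8.
Net charge +1.
Molecular formula: C7H8N3+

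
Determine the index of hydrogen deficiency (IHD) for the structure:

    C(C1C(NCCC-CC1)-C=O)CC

2

Molecular formula from the SMILES: C11H21NO.
DoU = (2C + 2 + N − H − X)/2 = (2·11 + 2 + 1 − 21 − 0)/2 = 4/2 = 2.
(Structurally: 1 ring(s) + 1 π bond(s) = 2.)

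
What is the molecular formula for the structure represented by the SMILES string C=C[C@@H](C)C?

C5H10

Heavy atoms from the SMILES: 5 C.
Implicit hydrogens by atom environment:
  2 × C: 3 H each → 6
  2 × C: 1 H each → 2
  1 × C: 2 H
  Total hydrogens = 10.
Molecular formula: C5H10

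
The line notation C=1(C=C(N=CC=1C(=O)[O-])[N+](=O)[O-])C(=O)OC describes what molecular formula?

C8H5N2O6-

Heavy atoms from the SMILES: 8 C, 2 N, 6 O.
Implicit hydrogens by atom environment:
  4 × O: no H
  3 × C (aromatic): no H
  2 × C (aromatic): 1 H each → 2
  2 × C: no H
  2 × O (charge -1): no H
  1 × C: 3 H
  1 × N (aromatic): no H
  1 × N (charge +1): no H
  Total hydrogens = 5.
Net charge -1.
Molecular formula: C8H5N2O6-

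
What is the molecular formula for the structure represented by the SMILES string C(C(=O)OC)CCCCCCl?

Heavy atoms from the SMILES: 8 C, 1 Cl, 2 O.
Implicit hydrogens by atom environment:
  6 × C: 2 H each → 12
  2 × O: no H
  1 × C: 3 H
  1 × C: no H
  1 × Cl: no H
  Total hydrogens = 15.
Molecular formula: C8H15ClO2

C8H15ClO2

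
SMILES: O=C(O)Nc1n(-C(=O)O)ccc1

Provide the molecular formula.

Heavy atoms from the SMILES: 6 C, 2 N, 4 O.
Implicit hydrogens by atom environment:
  3 × C (aromatic): 1 H each → 3
  2 × C: no H
  2 × O: 1 H each → 2
  2 × O: no H
  1 × C (aromatic): no H
  1 × N: 1 H
  1 × N (aromatic): no H
  Total hydrogens = 6.
Molecular formula: C6H6N2O4

C6H6N2O4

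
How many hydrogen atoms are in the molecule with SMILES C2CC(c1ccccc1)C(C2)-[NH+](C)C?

20

Hydrogens are implicit in SMILES; fill each atom to its normal valence:
  5 × C (aromatic): 1 H each → 5
  3 × C: 2 H each → 6
  2 × C: 3 H each → 6
  2 × C: 1 H each → 2
  1 × C (aromatic): no H
  1 × N (charge +1): 1 H
  Total hydrogens = 20.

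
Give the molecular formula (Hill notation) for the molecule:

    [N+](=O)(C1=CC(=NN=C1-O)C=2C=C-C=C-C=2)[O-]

Heavy atoms from the SMILES: 10 C, 3 N, 3 O.
Implicit hydrogens by atom environment:
  6 × C (aromatic): 1 H each → 6
  4 × C (aromatic): no H
  2 × N (aromatic): no H
  1 × N (charge +1): no H
  1 × O: 1 H
  1 × O: no H
  1 × O (charge -1): no H
  Total hydrogens = 7.
Molecular formula: C10H7N3O3

C10H7N3O3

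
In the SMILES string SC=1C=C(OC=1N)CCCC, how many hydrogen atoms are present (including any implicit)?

13

Hydrogens are implicit in SMILES; fill each atom to its normal valence:
  3 × C: 2 H each → 6
  3 × C (aromatic): no H
  1 × C: 3 H
  1 × C (aromatic): 1 H
  1 × N: 2 H
  1 × O (aromatic): no H
  1 × S: 1 H
  Total hydrogens = 13.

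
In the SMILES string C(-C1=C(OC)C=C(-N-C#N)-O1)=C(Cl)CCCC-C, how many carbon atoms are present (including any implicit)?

13

The symbol for carbon appears 13 times in the SMILES. (Cl is a single chlorine, not C + l.)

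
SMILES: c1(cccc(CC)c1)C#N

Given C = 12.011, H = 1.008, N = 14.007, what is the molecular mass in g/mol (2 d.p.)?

131.18

Molecular formula: C9H9N.
M = 9×12.011 + 9×1.008 + 1×14.007 = 131.18 g/mol.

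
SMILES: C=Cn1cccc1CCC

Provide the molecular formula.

Heavy atoms from the SMILES: 9 C, 1 N.
Implicit hydrogens by atom environment:
  3 × C: 2 H each → 6
  3 × C (aromatic): 1 H each → 3
  1 × C: 3 H
  1 × C: 1 H
  1 × C (aromatic): no H
  1 × N (aromatic): no H
  Total hydrogens = 13.
Molecular formula: C9H13N

C9H13N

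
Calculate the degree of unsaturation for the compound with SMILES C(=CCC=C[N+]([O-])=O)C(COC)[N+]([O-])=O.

4

Molecular formula from the SMILES: C8H12N2O5.
DoU = (2C + 2 + N − H − X)/2 = (2·8 + 2 + 2 − 12 − 0)/2 = 8/2 = 4.
(Structurally: 0 ring(s) + 4 π bond(s) = 4.)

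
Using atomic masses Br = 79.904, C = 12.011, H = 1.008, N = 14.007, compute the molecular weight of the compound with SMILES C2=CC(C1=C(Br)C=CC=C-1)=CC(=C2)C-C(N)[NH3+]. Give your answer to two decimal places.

Molecular formula: C14H16BrN2+.
M = 1×79.904 + 14×12.011 + 16×1.008 + 2×14.007 = 292.20 g/mol.

292.20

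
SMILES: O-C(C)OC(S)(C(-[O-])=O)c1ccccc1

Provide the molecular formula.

Heavy atoms from the SMILES: 10 C, 4 O, 1 S.
Implicit hydrogens by atom environment:
  5 × C (aromatic): 1 H each → 5
  2 × C: no H
  2 × O: no H
  1 × C: 3 H
  1 × C: 1 H
  1 × C (aromatic): no H
  1 × O: 1 H
  1 × O (charge -1): no H
  1 × S: 1 H
  Total hydrogens = 11.
Net charge -1.
Molecular formula: C10H11O4S-

C10H11O4S-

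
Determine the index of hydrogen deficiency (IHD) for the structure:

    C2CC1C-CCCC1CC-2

2

Molecular formula from the SMILES: C10H18.
DoU = (2C + 2 + N − H − X)/2 = (2·10 + 2 + 0 − 18 − 0)/2 = 4/2 = 2.
(Structurally: 2 ring(s) + 0 π bond(s) = 2.)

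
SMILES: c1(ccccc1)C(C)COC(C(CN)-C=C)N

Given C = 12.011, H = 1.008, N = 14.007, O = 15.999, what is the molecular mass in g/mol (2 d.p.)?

Molecular formula: C14H22N2O.
M = 14×12.011 + 22×1.008 + 2×14.007 + 1×15.999 = 234.34 g/mol.

234.34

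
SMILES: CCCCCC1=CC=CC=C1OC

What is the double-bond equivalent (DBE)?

4

Molecular formula from the SMILES: C12H18O.
DoU = (2C + 2 + N − H − X)/2 = (2·12 + 2 + 0 − 18 − 0)/2 = 8/2 = 4.
(Structurally: 1 ring(s) + 3 π bond(s) = 4.)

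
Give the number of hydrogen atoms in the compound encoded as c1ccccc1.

6

Hydrogens are implicit in SMILES; fill each atom to its normal valence:
  6 × C (aromatic): 1 H each → 6
  Total hydrogens = 6.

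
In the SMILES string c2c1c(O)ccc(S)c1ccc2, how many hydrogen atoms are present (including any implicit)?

Hydrogens are implicit in SMILES; fill each atom to its normal valence:
  6 × C (aromatic): 1 H each → 6
  4 × C (aromatic): no H
  1 × O: 1 H
  1 × S: 1 H
  Total hydrogens = 8.

8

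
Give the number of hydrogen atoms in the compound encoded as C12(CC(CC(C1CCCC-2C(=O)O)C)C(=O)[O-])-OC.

21

Hydrogens are implicit in SMILES; fill each atom to its normal valence:
  5 × C: 2 H each → 10
  4 × C: 1 H each → 4
  3 × C: no H
  3 × O: no H
  2 × C: 3 H each → 6
  1 × O: 1 H
  1 × O (charge -1): no H
  Total hydrogens = 21.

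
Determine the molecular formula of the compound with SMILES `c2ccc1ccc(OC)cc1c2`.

C11H10O

Heavy atoms from the SMILES: 11 C, 1 O.
Implicit hydrogens by atom environment:
  7 × C (aromatic): 1 H each → 7
  3 × C (aromatic): no H
  1 × C: 3 H
  1 × O: no H
  Total hydrogens = 10.
Molecular formula: C11H10O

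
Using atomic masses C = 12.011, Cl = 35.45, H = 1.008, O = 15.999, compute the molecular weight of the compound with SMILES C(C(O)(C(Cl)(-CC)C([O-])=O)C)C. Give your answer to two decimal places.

193.65

Molecular formula: C8H14ClO3-.
M = 8×12.011 + 1×35.45 + 14×1.008 + 3×15.999 = 193.65 g/mol.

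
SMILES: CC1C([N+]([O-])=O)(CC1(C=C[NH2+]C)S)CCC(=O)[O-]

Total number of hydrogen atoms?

18

Hydrogens are implicit in SMILES; fill each atom to its normal valence:
  3 × C: 2 H each → 6
  3 × C: 1 H each → 3
  3 × C: no H
  2 × C: 3 H each → 6
  2 × O: no H
  2 × O (charge -1): no H
  1 × N (charge +1): 2 H
  1 × N (charge +1): no H
  1 × S: 1 H
  Total hydrogens = 18.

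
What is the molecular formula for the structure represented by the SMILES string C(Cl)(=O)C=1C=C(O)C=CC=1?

C7H5ClO2

Heavy atoms from the SMILES: 7 C, 1 Cl, 2 O.
Implicit hydrogens by atom environment:
  4 × C (aromatic): 1 H each → 4
  2 × C (aromatic): no H
  1 × C: no H
  1 × Cl: no H
  1 × O: 1 H
  1 × O: no H
  Total hydrogens = 5.
Molecular formula: C7H5ClO2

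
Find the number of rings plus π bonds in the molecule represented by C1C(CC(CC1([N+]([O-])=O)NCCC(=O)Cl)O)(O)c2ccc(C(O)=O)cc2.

8

Molecular formula from the SMILES: C16H19ClN2O7.
DoU = (2C + 2 + N − H − X)/2 = (2·16 + 2 + 2 − 19 − 1)/2 = 16/2 = 8.
(Structurally: 2 ring(s) + 6 π bond(s) = 8.)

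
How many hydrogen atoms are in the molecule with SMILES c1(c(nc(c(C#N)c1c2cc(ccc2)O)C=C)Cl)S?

9

Hydrogens are implicit in SMILES; fill each atom to its normal valence:
  7 × C (aromatic): no H
  4 × C (aromatic): 1 H each → 4
  1 × C: 2 H
  1 × C: 1 H
  1 × C: no H
  1 × Cl: no H
  1 × N (aromatic): no H
  1 × N: no H
  1 × O: 1 H
  1 × S: 1 H
  Total hydrogens = 9.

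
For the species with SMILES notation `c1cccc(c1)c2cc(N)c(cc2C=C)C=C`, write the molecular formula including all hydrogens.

Heavy atoms from the SMILES: 16 C, 1 N.
Implicit hydrogens by atom environment:
  7 × C (aromatic): 1 H each → 7
  5 × C (aromatic): no H
  2 × C: 2 H each → 4
  2 × C: 1 H each → 2
  1 × N: 2 H
  Total hydrogens = 15.
Molecular formula: C16H15N

C16H15N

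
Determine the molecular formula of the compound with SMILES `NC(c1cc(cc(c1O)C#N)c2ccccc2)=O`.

Heavy atoms from the SMILES: 14 C, 2 N, 2 O.
Implicit hydrogens by atom environment:
  7 × C (aromatic): 1 H each → 7
  5 × C (aromatic): no H
  2 × C: no H
  1 × N: 2 H
  1 × N: no H
  1 × O: 1 H
  1 × O: no H
  Total hydrogens = 10.
Molecular formula: C14H10N2O2

C14H10N2O2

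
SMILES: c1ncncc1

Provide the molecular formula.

C4H4N2

Heavy atoms from the SMILES: 4 C, 2 N.
Implicit hydrogens by atom environment:
  4 × C (aromatic): 1 H each → 4
  2 × N (aromatic): no H
  Total hydrogens = 4.
Molecular formula: C4H4N2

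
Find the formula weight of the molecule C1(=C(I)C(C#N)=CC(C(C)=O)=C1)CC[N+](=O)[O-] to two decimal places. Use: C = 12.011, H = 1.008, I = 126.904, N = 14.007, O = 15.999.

Molecular formula: C11H9IN2O3.
M = 11×12.011 + 9×1.008 + 1×126.904 + 2×14.007 + 3×15.999 = 344.11 g/mol.

344.11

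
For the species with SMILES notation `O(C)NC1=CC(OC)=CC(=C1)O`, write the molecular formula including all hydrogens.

C8H11NO3

Heavy atoms from the SMILES: 8 C, 1 N, 3 O.
Implicit hydrogens by atom environment:
  3 × C (aromatic): 1 H each → 3
  3 × C (aromatic): no H
  2 × C: 3 H each → 6
  2 × O: no H
  1 × N: 1 H
  1 × O: 1 H
  Total hydrogens = 11.
Molecular formula: C8H11NO3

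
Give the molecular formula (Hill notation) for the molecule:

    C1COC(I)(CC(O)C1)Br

Heavy atoms from the SMILES: 1 Br, 6 C, 1 I, 2 O.
Implicit hydrogens by atom environment:
  4 × C: 2 H each → 8
  1 × Br: no H
  1 × C: 1 H
  1 × C: no H
  1 × I: no H
  1 × O: 1 H
  1 × O: no H
  Total hydrogens = 10.
Molecular formula: C6H10BrIO2

C6H10BrIO2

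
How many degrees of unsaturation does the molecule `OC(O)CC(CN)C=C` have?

Molecular formula from the SMILES: C6H13NO2.
DoU = (2C + 2 + N − H − X)/2 = (2·6 + 2 + 1 − 13 − 0)/2 = 2/2 = 1.
(Structurally: 0 ring(s) + 1 π bond(s) = 1.)

1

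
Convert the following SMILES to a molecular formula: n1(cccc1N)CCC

Heavy atoms from the SMILES: 7 C, 2 N.
Implicit hydrogens by atom environment:
  3 × C (aromatic): 1 H each → 3
  2 × C: 2 H each → 4
  1 × C: 3 H
  1 × C (aromatic): no H
  1 × N: 2 H
  1 × N (aromatic): no H
  Total hydrogens = 12.
Molecular formula: C7H12N2

C7H12N2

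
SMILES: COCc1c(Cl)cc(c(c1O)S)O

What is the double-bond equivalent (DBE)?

Molecular formula from the SMILES: C8H9ClO3S.
DoU = (2C + 2 + N − H − X)/2 = (2·8 + 2 + 0 − 9 − 1)/2 = 8/2 = 4.
(Structurally: 1 ring(s) + 3 π bond(s) = 4.)

4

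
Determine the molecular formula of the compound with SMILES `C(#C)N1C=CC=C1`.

C6H5N

Heavy atoms from the SMILES: 6 C, 1 N.
Implicit hydrogens by atom environment:
  4 × C (aromatic): 1 H each → 4
  1 × C: 1 H
  1 × C: no H
  1 × N (aromatic): no H
  Total hydrogens = 5.
Molecular formula: C6H5N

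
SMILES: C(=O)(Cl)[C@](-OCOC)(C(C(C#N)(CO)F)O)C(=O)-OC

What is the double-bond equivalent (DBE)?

4

Molecular formula from the SMILES: C10H13ClFNO7.
DoU = (2C + 2 + N − H − X)/2 = (2·10 + 2 + 1 − 13 − 2)/2 = 8/2 = 4.
(Structurally: 0 ring(s) + 4 π bond(s) = 4.)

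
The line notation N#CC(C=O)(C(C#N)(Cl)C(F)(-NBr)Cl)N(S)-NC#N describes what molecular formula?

Heavy atoms from the SMILES: 1 Br, 7 C, 2 Cl, 1 F, 6 N, 1 O, 1 S.
Implicit hydrogens by atom environment:
  6 × C: no H
  4 × N: no H
  2 × Cl: no H
  2 × N: 1 H each → 2
  1 × Br: no H
  1 × C: 1 H
  1 × F: no H
  1 × O: no H
  1 × S: 1 H
  Total hydrogens = 4.
Molecular formula: C7H4BrCl2FN6OS

C7H4BrCl2FN6OS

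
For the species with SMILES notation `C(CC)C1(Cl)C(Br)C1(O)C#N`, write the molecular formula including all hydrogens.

Heavy atoms from the SMILES: 1 Br, 7 C, 1 Cl, 1 N, 1 O.
Implicit hydrogens by atom environment:
  3 × C: no H
  2 × C: 2 H each → 4
  1 × Br: no H
  1 × C: 3 H
  1 × C: 1 H
  1 × Cl: no H
  1 × N: no H
  1 × O: 1 H
  Total hydrogens = 9.
Molecular formula: C7H9BrClNO

C7H9BrClNO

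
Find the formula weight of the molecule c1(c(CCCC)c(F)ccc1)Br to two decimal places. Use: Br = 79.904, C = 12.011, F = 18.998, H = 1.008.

Molecular formula: C10H12BrF.
M = 1×79.904 + 10×12.011 + 1×18.998 + 12×1.008 = 231.11 g/mol.

231.11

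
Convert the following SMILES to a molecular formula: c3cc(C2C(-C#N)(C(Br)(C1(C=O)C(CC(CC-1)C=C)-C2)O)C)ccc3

C21H24BrNO2

Heavy atoms from the SMILES: 1 Br, 21 C, 1 N, 2 O.
Implicit hydrogens by atom environment:
  5 × C: 2 H each → 10
  5 × C: 1 H each → 5
  5 × C (aromatic): 1 H each → 5
  4 × C: no H
  1 × Br: no H
  1 × C: 3 H
  1 × C (aromatic): no H
  1 × N: no H
  1 × O: 1 H
  1 × O: no H
  Total hydrogens = 24.
Molecular formula: C21H24BrNO2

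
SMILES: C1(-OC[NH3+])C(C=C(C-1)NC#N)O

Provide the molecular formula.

C7H12N3O2+

Heavy atoms from the SMILES: 7 C, 3 N, 2 O.
Implicit hydrogens by atom environment:
  3 × C: 1 H each → 3
  2 × C: 2 H each → 4
  2 × C: no H
  1 × N (charge +1): 3 H
  1 × N: 1 H
  1 × N: no H
  1 × O: 1 H
  1 × O: no H
  Total hydrogens = 12.
Net charge +1.
Molecular formula: C7H12N3O2+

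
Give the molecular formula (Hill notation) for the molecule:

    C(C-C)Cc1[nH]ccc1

C8H13N

Heavy atoms from the SMILES: 8 C, 1 N.
Implicit hydrogens by atom environment:
  3 × C: 2 H each → 6
  3 × C (aromatic): 1 H each → 3
  1 × C: 3 H
  1 × C (aromatic): no H
  1 × N (aromatic): 1 H
  Total hydrogens = 13.
Molecular formula: C8H13N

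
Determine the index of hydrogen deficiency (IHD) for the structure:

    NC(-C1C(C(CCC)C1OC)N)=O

Molecular formula from the SMILES: C9H18N2O2.
DoU = (2C + 2 + N − H − X)/2 = (2·9 + 2 + 2 − 18 − 0)/2 = 4/2 = 2.
(Structurally: 1 ring(s) + 1 π bond(s) = 2.)

2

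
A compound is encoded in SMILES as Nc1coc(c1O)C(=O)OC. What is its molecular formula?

Heavy atoms from the SMILES: 6 C, 1 N, 4 O.
Implicit hydrogens by atom environment:
  3 × C (aromatic): no H
  2 × O: no H
  1 × C: 3 H
  1 × C (aromatic): 1 H
  1 × C: no H
  1 × N: 2 H
  1 × O: 1 H
  1 × O (aromatic): no H
  Total hydrogens = 7.
Molecular formula: C6H7NO4

C6H7NO4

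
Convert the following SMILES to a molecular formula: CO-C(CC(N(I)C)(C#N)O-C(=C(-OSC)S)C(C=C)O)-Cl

C12H18ClIN2O4S2

Heavy atoms from the SMILES: 12 C, 1 Cl, 1 I, 2 N, 4 O, 2 S.
Implicit hydrogens by atom environment:
  4 × C: no H
  3 × C: 3 H each → 9
  3 × C: 1 H each → 3
  3 × O: no H
  2 × C: 2 H each → 4
  2 × N: no H
  1 × Cl: no H
  1 × I: no H
  1 × O: 1 H
  1 × S: 1 H
  1 × S: no H
  Total hydrogens = 18.
Molecular formula: C12H18ClIN2O4S2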